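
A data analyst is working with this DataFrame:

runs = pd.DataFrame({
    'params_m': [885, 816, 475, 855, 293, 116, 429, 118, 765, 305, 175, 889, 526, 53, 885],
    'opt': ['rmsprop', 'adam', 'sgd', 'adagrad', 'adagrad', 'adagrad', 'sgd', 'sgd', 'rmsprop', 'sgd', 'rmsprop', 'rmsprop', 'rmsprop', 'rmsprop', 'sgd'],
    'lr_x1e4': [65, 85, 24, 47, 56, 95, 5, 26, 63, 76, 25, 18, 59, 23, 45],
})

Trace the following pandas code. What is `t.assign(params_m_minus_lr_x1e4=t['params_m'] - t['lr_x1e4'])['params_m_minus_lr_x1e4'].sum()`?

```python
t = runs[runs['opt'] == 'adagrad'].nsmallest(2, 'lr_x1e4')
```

filter rows where opt == 'adagrad':
   params_m      opt  lr_x1e4
3       855  adagrad       47
4       293  adagrad       56
5       116  adagrad       95
take 2 rows with smallest lr_x1e4:
   params_m      opt  lr_x1e4
3       855  adagrad       47
4       293  adagrad       56
add column params_m_minus_lr_x1e4 = t['params_m'] - t['lr_x1e4']:
   params_m      opt  lr_x1e4  params_m_minus_lr_x1e4
3       855  adagrad       47                     808
4       293  adagrad       56                     237
Then the sum of column 'params_m_minus_lr_x1e4': 1045

1045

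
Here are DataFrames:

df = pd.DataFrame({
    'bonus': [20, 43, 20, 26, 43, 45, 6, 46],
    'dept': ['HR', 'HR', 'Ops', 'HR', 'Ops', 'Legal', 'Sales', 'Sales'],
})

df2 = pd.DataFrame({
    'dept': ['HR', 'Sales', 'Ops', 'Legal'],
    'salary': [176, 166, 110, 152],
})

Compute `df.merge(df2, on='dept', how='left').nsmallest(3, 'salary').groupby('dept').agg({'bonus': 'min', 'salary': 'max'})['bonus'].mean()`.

merge on 'dept' (how='left') → 8 rows:
   bonus   dept  salary
0     20     HR     176
1     43     HR     176
2     20    Ops     110
3     26     HR     176
4     43    Ops     110
5     45  Legal     152
6      6  Sales     166
7     46  Sales     166
take 3 rows with smallest salary:
   bonus   dept  salary
2     20    Ops     110
4     43    Ops     110
5     45  Legal     152
group by dept: min(bonus), max(salary):
       bonus  salary
dept                
Legal     45     152
Ops       20     110
Taking the mean of column 'bonus' gives 32.5.

32.5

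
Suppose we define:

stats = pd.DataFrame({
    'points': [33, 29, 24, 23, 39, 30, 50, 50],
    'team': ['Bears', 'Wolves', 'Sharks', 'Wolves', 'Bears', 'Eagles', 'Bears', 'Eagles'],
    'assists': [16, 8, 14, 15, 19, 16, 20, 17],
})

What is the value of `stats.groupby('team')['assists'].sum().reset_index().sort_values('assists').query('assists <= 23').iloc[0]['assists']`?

group by team, sum of assists:
team
Bears     55
Eagles    33
Sharks    14
Wolves    23
Name: assists, dtype: int64
reset_index():
     team  assists
0   Bears       55
1  Eagles       33
2  Sharks       14
3  Wolves       23
sort by assists:
     team  assists
2  Sharks       14
3  Wolves       23
1  Eagles       33
0   Bears       55
filter rows where assists <= 23:
     team  assists
2  Sharks       14
3  Wolves       23
Reading off the value at position 0, column 'assists', we get 14.

14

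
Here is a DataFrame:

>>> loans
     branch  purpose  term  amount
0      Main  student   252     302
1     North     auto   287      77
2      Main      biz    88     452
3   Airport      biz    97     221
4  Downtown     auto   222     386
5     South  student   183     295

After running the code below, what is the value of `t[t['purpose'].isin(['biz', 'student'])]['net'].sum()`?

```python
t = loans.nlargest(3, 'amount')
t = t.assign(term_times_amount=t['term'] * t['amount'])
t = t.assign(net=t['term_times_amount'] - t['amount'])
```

take 3 rows with largest amount:
     branch  purpose  term  amount
2      Main      biz    88     452
4  Downtown     auto   222     386
0      Main  student   252     302
add column term_times_amount = t['term'] * t['amount']:
     branch  purpose  term  amount  term_times_amount
2      Main      biz    88     452              39776
4  Downtown     auto   222     386              85692
0      Main  student   252     302              76104
add column net = t['term_times_amount'] - t['amount']:
     branch  purpose  term  amount  term_times_amount    net
2      Main      biz    88     452              39776  39324
4  Downtown     auto   222     386              85692  85306
0      Main  student   252     302              76104  75802
filter rows where purpose in ['biz', 'student']:
  branch  purpose  term  amount  term_times_amount    net
2   Main      biz    88     452              39776  39324
0   Main  student   252     302              76104  75802

115126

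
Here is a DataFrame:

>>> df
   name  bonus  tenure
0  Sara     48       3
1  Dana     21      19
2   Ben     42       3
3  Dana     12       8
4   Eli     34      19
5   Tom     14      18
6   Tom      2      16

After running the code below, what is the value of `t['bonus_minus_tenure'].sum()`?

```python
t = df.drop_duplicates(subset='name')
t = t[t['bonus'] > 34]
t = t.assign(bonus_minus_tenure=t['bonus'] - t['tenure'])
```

drop duplicate name (keep=first):
   name  bonus  tenure
0  Sara     48       3
1  Dana     21      19
2   Ben     42       3
4   Eli     34      19
5   Tom     14      18
filter rows where bonus > 34:
   name  bonus  tenure
0  Sara     48       3
2   Ben     42       3
add column bonus_minus_tenure = t['bonus'] - t['tenure']:
   name  bonus  tenure  bonus_minus_tenure
0  Sara     48       3                  45
2   Ben     42       3                  39

84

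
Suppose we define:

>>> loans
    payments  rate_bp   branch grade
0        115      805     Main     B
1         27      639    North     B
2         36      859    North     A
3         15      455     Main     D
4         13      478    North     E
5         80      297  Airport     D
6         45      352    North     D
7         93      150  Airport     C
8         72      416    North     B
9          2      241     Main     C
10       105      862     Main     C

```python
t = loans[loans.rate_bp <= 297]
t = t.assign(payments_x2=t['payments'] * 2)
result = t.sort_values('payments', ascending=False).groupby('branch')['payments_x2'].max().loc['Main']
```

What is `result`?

4

filter rows where rate_bp <= 297:
   payments  rate_bp   branch grade
5        80      297  Airport     D
7        93      150  Airport     C
9         2      241     Main     C
add column payments_x2 = t['payments'] * 2:
   payments  rate_bp   branch grade  payments_x2
5        80      297  Airport     D          160
7        93      150  Airport     C          186
9         2      241     Main     C            4
sort by payments descending:
   payments  rate_bp   branch grade  payments_x2
7        93      150  Airport     C          186
5        80      297  Airport     D          160
9         2      241     Main     C            4
group by branch, max of payments_x2:
branch
Airport    186
Main         4
Name: payments_x2, dtype: int64
Finally, value at index 'Main' = 4.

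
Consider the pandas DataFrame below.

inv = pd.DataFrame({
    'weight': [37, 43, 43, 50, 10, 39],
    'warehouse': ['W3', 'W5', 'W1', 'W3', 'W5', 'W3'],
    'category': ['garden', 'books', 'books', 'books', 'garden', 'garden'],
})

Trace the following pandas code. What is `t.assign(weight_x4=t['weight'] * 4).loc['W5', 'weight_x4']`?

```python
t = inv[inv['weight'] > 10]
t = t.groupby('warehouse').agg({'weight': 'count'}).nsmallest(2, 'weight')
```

4

filter rows where weight > 10:
   weight warehouse category
0      37        W3   garden
1      43        W5    books
2      43        W1    books
3      50        W3    books
5      39        W3   garden
group by warehouse, count of weight:
           weight
warehouse        
W1              1
W3              3
W5              1
take 2 rows with smallest weight:
           weight
warehouse        
W1              1
W5              1
add column weight_x4 = t['weight'] * 4:
           weight  weight_x4
warehouse                   
W1              1          4
W5              1          4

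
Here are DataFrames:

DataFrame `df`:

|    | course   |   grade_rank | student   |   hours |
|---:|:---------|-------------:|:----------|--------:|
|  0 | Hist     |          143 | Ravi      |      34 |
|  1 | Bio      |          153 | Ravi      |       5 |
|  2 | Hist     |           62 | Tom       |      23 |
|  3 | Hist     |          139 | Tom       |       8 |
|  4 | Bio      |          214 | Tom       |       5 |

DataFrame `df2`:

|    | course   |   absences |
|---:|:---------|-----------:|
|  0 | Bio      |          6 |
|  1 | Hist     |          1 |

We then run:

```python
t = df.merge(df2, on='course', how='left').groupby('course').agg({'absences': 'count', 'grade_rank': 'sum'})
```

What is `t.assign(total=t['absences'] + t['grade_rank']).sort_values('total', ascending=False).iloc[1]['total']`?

merge on 'course' (how='left') → 5 rows:
  course  grade_rank student  hours  absences
0   Hist         143    Ravi     34         1
1    Bio         153    Ravi      5         6
2   Hist          62     Tom     23         1
3   Hist         139     Tom      8         1
4    Bio         214     Tom      5         6
group by course: count(absences), sum(grade_rank):
        absences  grade_rank
course                      
Bio            2         367
Hist           3         344
add column total = t['absences'] + t['grade_rank']:
        absences  grade_rank  total
course                             
Bio            2         367    369
Hist           3         344    347
sort by total descending:
        absences  grade_rank  total
course                             
Bio            2         367    369
Hist           3         344    347
Taking the value at position 1, column 'total' gives 347.

347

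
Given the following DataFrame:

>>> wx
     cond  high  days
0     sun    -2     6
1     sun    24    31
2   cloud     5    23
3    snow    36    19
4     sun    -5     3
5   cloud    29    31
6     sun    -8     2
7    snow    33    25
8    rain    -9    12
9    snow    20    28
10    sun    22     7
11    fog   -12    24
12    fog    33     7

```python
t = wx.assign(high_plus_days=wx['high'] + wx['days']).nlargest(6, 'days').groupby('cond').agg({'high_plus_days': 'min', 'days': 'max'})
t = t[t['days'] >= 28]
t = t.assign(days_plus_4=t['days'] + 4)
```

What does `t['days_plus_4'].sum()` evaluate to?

add column high_plus_days = wx['high'] + wx['days']:
     cond  high  days  high_plus_days
0     sun    -2     6               4
1     sun    24    31              55
2   cloud     5    23              28
3    snow    36    19              55
4     sun    -5     3              -2
5   cloud    29    31              60
6     sun    -8     2              -6
7    snow    33    25              58
8    rain    -9    12               3
9    snow    20    28              48
10    sun    22     7              29
11    fog   -12    24              12
12    fog    33     7              40
take 6 rows with largest days:
     cond  high  days  high_plus_days
1     sun    24    31              55
5   cloud    29    31              60
9    snow    20    28              48
7    snow    33    25              58
11    fog   -12    24              12
2   cloud     5    23              28
group by cond: min(high_plus_days), max(days):
       high_plus_days  days
cond                       
cloud              28    31
fog                12    24
snow               48    28
sun                55    31
filter rows where days >= 28:
       high_plus_days  days
cond                       
cloud              28    31
snow               48    28
sun                55    31
add column days_plus_4 = t['days'] + 4:
       high_plus_days  days  days_plus_4
cond                                    
cloud              28    31           35
snow               48    28           32
sun                55    31           35
Then the sum of column 'days_plus_4': 102

102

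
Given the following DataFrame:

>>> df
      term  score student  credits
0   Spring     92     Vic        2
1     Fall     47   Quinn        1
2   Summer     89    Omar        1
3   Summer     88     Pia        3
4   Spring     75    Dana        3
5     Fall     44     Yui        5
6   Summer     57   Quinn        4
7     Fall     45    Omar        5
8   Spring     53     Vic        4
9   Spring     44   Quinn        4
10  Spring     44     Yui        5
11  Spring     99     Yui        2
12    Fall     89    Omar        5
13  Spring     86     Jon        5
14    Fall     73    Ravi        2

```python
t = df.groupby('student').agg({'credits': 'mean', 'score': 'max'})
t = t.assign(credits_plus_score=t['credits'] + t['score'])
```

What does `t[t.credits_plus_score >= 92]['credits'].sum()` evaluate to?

10.6666666667

group by student: mean(credits), max(score):
          credits  score
student                 
Dana     3.000000     75
Jon      5.000000     86
Omar     3.666667     89
Pia      3.000000     88
Quinn    3.000000     57
Ravi     2.000000     73
Vic      3.000000     92
Yui      4.000000     99
add column credits_plus_score = t['credits'] + t['score']:
          credits  score  credits_plus_score
student                                     
Dana     3.000000     75           78.000000
Jon      5.000000     86           91.000000
Omar     3.666667     89           92.666667
Pia      3.000000     88           91.000000
Quinn    3.000000     57           60.000000
Ravi     2.000000     73           75.000000
Vic      3.000000     92           95.000000
Yui      4.000000     99          103.000000
filter rows where credits_plus_score >= 92:
          credits  score  credits_plus_score
student                                     
Omar     3.666667     89           92.666667
Vic      3.000000     92           95.000000
Yui      4.000000     99          103.000000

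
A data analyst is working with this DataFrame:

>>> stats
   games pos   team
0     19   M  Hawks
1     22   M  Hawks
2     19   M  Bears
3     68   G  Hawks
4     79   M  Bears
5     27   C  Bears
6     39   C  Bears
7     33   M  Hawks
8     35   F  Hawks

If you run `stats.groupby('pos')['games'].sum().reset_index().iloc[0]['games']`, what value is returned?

66

group by pos, sum of games:
pos
C     66
F     35
G     68
M    172
Name: games, dtype: int64
reset_index():
  pos  games
0   C     66
1   F     35
2   G     68
3   M    172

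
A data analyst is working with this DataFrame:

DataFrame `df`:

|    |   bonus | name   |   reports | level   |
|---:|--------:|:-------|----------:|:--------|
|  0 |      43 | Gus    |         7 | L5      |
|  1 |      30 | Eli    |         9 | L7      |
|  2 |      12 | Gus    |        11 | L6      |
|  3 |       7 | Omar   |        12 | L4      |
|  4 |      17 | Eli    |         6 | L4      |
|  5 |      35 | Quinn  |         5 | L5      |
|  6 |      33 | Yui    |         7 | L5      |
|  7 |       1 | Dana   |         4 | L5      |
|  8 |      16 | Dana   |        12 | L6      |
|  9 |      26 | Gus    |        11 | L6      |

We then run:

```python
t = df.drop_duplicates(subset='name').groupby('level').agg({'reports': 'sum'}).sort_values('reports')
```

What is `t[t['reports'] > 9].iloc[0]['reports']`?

12

drop duplicate name (keep=first):
   bonus   name  reports level
0     43    Gus        7    L5
1     30    Eli        9    L7
3      7   Omar       12    L4
5     35  Quinn        5    L5
6     33    Yui        7    L5
7      1   Dana        4    L5
group by level, sum of reports:
       reports
level         
L4          12
L5          23
L7           9
sort by reports:
       reports
level         
L7           9
L4          12
L5          23
filter rows where reports > 9:
       reports
level         
L4          12
L5          23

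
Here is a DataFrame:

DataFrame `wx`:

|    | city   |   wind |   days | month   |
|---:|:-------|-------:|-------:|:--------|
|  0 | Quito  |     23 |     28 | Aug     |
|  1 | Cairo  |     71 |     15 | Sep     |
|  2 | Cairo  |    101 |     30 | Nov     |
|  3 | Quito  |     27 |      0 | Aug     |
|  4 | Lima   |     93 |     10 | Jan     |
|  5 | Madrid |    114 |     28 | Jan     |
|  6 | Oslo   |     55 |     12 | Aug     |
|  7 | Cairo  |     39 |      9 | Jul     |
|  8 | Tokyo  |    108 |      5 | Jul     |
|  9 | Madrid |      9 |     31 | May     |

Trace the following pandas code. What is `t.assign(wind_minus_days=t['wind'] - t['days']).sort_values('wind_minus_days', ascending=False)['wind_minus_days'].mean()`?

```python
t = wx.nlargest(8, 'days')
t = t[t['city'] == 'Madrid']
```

32.0

take 8 rows with largest days:
     city  wind  days month
9  Madrid     9    31   May
2   Cairo   101    30   Nov
0   Quito    23    28   Aug
5  Madrid   114    28   Jan
1   Cairo    71    15   Sep
6    Oslo    55    12   Aug
4    Lima    93    10   Jan
7   Cairo    39     9   Jul
filter rows where city == 'Madrid':
     city  wind  days month
9  Madrid     9    31   May
5  Madrid   114    28   Jan
add column wind_minus_days = t['wind'] - t['days']:
     city  wind  days month  wind_minus_days
9  Madrid     9    31   May              -22
5  Madrid   114    28   Jan               86
sort by wind_minus_days descending:
     city  wind  days month  wind_minus_days
5  Madrid   114    28   Jan               86
9  Madrid     9    31   May              -22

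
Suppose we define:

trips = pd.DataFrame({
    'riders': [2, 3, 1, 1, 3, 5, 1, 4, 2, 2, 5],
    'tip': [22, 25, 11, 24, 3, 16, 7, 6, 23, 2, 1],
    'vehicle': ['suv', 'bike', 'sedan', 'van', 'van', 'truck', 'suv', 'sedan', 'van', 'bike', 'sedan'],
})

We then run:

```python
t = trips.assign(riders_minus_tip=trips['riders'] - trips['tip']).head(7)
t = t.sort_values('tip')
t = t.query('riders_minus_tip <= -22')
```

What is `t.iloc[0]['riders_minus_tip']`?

-23

add column riders_minus_tip = trips['riders'] - trips['tip']:
    riders  tip vehicle  riders_minus_tip
0        2   22     suv               -20
1        3   25    bike               -22
2        1   11   sedan               -10
3        1   24     van               -23
4        3    3     van                 0
5        5   16   truck               -11
6        1    7     suv                -6
7        4    6   sedan                -2
8        2   23     van               -21
9        2    2    bike                 0
10       5    1   sedan                 4
take first 7 rows:
   riders  tip vehicle  riders_minus_tip
0       2   22     suv               -20
1       3   25    bike               -22
2       1   11   sedan               -10
3       1   24     van               -23
4       3    3     van                 0
5       5   16   truck               -11
6       1    7     suv                -6
sort by tip:
   riders  tip vehicle  riders_minus_tip
4       3    3     van                 0
6       1    7     suv                -6
2       1   11   sedan               -10
5       5   16   truck               -11
0       2   22     suv               -20
3       1   24     van               -23
1       3   25    bike               -22
filter rows where riders_minus_tip <= -22:
   riders  tip vehicle  riders_minus_tip
3       1   24     van               -23
1       3   25    bike               -22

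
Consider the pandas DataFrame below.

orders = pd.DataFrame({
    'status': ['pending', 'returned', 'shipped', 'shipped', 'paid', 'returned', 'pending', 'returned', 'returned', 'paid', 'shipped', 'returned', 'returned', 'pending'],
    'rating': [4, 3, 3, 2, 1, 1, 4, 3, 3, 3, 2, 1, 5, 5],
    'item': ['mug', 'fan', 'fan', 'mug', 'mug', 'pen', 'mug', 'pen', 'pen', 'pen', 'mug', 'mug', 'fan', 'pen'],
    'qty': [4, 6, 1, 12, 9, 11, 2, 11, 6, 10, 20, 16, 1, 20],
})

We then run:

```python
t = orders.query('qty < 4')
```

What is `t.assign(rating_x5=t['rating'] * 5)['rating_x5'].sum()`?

filter rows where qty < 4:
      status  rating item  qty
2    shipped       3  fan    1
6    pending       4  mug    2
12  returned       5  fan    1
add column rating_x5 = t['rating'] * 5:
      status  rating item  qty  rating_x5
2    shipped       3  fan    1         15
6    pending       4  mug    2         20
12  returned       5  fan    1         25

60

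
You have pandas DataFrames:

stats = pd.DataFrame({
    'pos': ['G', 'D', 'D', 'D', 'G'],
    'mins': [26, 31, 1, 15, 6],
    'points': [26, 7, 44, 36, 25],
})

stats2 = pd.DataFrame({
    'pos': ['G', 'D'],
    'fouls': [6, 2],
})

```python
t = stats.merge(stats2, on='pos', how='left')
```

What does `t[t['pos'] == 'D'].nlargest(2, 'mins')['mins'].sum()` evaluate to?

merge on 'pos' (how='left') → 5 rows:
  pos  mins  points  fouls
0   G    26      26      6
1   D    31       7      2
2   D     1      44      2
3   D    15      36      2
4   G     6      25      6
filter rows where pos == 'D':
  pos  mins  points  fouls
1   D    31       7      2
2   D     1      44      2
3   D    15      36      2
take 2 rows with largest mins:
  pos  mins  points  fouls
1   D    31       7      2
3   D    15      36      2
Then the sum of column 'mins': 46

46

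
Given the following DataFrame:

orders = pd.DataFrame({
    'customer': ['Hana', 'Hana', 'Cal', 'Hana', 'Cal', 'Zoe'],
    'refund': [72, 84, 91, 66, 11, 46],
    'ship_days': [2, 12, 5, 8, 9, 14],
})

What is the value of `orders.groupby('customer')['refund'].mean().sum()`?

group by customer, mean of refund:
customer
Cal     51.0
Hana    74.0
Zoe     46.0
Name: refund, dtype: float64

171.0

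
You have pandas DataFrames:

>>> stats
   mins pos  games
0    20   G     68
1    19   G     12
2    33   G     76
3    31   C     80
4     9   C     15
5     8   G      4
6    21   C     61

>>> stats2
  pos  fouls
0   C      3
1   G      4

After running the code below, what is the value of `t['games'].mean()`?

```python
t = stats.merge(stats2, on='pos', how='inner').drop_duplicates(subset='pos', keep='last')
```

merge on 'pos' (how='inner') → 7 rows:
   mins pos  games  fouls
0    20   G     68      4
1    19   G     12      4
2    33   G     76      4
3    31   C     80      3
4     9   C     15      3
5     8   G      4      4
6    21   C     61      3
drop duplicate pos (keep=last):
   mins pos  games  fouls
5     8   G      4      4
6    21   C     61      3
Hence 32.5.

32.5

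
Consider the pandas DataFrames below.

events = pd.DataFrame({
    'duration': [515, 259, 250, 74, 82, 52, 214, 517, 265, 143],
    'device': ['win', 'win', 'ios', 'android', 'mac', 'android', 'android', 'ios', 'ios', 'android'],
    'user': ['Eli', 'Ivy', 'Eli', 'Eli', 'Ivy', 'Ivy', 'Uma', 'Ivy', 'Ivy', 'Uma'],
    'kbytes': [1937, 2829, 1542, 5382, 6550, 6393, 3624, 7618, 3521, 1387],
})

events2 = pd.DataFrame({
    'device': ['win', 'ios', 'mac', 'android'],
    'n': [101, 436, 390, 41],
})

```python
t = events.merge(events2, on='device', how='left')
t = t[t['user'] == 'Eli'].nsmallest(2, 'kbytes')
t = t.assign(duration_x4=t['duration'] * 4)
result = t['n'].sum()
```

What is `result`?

merge on 'device' (how='left') → 10 rows:
   duration   device user  kbytes    n
0       515      win  Eli    1937  101
1       259      win  Ivy    2829  101
2       250      ios  Eli    1542  436
3        74  android  Eli    5382   41
4        82      mac  Ivy    6550  390
5        52  android  Ivy    6393   41
6       214  android  Uma    3624   41
7       517      ios  Ivy    7618  436
8       265      ios  Ivy    3521  436
9       143  android  Uma    1387   41
filter rows where user == 'Eli':
   duration   device user  kbytes    n
0       515      win  Eli    1937  101
2       250      ios  Eli    1542  436
3        74  android  Eli    5382   41
take 2 rows with smallest kbytes:
   duration device user  kbytes    n
2       250    ios  Eli    1542  436
0       515    win  Eli    1937  101
add column duration_x4 = t['duration'] * 4:
   duration device user  kbytes    n  duration_x4
2       250    ios  Eli    1542  436         1000
0       515    win  Eli    1937  101         2060
Taking the sum of column 'n' gives 537.

537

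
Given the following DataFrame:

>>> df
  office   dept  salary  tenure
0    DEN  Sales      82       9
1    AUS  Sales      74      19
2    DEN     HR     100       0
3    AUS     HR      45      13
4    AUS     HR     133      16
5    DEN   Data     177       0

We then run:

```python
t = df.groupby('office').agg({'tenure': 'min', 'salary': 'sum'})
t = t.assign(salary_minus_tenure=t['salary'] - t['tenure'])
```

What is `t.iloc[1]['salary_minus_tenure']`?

359

group by office: min(tenure), sum(salary):
        tenure  salary
office                
AUS         13     252
DEN          0     359
add column salary_minus_tenure = t['salary'] - t['tenure']:
        tenure  salary  salary_minus_tenure
office                                     
AUS         13     252                  239
DEN          0     359                  359
Hence 359.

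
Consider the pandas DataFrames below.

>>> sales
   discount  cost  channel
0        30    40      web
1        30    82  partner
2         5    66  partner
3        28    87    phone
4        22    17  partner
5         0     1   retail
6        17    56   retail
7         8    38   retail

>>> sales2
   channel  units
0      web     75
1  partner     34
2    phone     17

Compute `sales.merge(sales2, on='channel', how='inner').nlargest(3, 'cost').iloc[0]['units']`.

merge on 'channel' (how='inner') → 5 rows:
   discount  cost  channel  units
0        30    40      web     75
1        30    82  partner     34
2         5    66  partner     34
3        28    87    phone     17
4        22    17  partner     34
take 3 rows with largest cost:
   discount  cost  channel  units
3        28    87    phone     17
1        30    82  partner     34
2         5    66  partner     34
Taking the value at position 0, column 'units' gives 17.

17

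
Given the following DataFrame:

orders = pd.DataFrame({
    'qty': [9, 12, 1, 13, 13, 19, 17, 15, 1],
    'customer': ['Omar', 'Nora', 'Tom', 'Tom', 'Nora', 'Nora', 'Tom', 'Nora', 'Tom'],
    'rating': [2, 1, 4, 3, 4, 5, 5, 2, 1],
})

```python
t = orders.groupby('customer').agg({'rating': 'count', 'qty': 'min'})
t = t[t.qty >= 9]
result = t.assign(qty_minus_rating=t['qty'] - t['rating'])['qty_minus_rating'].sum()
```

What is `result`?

16

group by customer: count(rating), min(qty):
          rating  qty
customer             
Nora           4   12
Omar           1    9
Tom            4    1
filter rows where qty >= 9:
          rating  qty
customer             
Nora           4   12
Omar           1    9
add column qty_minus_rating = t['qty'] - t['rating']:
          rating  qty  qty_minus_rating
customer                               
Nora           4   12                 8
Omar           1    9                 8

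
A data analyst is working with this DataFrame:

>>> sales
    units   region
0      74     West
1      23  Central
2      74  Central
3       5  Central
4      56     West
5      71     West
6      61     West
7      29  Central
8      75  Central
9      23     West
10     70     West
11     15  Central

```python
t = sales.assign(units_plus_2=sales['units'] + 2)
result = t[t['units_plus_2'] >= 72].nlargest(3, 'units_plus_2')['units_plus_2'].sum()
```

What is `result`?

add column units_plus_2 = sales['units'] + 2:
    units   region  units_plus_2
0      74     West            76
1      23  Central            25
2      74  Central            76
3       5  Central             7
4      56     West            58
5      71     West            73
6      61     West            63
7      29  Central            31
8      75  Central            77
9      23     West            25
10     70     West            72
11     15  Central            17
filter rows where units_plus_2 >= 72:
    units   region  units_plus_2
0      74     West            76
2      74  Central            76
5      71     West            73
8      75  Central            77
10     70     West            72
take 3 rows with largest units_plus_2:
   units   region  units_plus_2
8     75  Central            77
0     74     West            76
2     74  Central            76
Then the sum of column 'units_plus_2': 229

229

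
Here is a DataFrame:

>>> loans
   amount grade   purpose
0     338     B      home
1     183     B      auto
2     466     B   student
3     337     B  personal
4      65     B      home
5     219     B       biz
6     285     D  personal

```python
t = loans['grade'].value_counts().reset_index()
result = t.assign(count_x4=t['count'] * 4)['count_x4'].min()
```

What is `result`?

value_counts of grade:
grade
B    6
D    1
Name: count, dtype: int64
reset_index():
  grade  count
0     B      6
1     D      1
add column count_x4 = t['count'] * 4:
  grade  count  count_x4
0     B      6        24
1     D      1         4

4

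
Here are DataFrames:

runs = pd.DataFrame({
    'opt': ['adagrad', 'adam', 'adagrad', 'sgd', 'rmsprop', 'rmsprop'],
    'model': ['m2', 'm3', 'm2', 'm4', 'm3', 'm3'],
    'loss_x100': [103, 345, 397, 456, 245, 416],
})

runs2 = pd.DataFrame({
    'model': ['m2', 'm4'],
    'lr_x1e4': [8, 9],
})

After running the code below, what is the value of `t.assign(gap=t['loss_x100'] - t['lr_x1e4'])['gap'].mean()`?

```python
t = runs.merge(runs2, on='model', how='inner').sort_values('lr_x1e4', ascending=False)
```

merge on 'model' (how='inner') → 3 rows:
       opt model  loss_x100  lr_x1e4
0  adagrad    m2        103        8
1  adagrad    m2        397        8
2      sgd    m4        456        9
sort by lr_x1e4 descending:
       opt model  loss_x100  lr_x1e4
2      sgd    m4        456        9
0  adagrad    m2        103        8
1  adagrad    m2        397        8
add column gap = t['loss_x100'] - t['lr_x1e4']:
       opt model  loss_x100  lr_x1e4  gap
2      sgd    m4        456        9  447
0  adagrad    m2        103        8   95
1  adagrad    m2        397        8  389
The mean of column 'gap' is 310.333333333.

310.333333333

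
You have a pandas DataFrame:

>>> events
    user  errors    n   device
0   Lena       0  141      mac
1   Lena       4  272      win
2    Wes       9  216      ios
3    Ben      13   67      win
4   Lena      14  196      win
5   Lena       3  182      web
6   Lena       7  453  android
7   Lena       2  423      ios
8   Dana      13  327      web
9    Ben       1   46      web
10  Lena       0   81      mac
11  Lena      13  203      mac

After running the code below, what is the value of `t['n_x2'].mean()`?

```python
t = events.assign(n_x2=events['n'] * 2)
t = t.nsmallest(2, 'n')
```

113.0

add column n_x2 = events['n'] * 2:
    user  errors    n   device  n_x2
0   Lena       0  141      mac   282
1   Lena       4  272      win   544
2    Wes       9  216      ios   432
3    Ben      13   67      win   134
4   Lena      14  196      win   392
5   Lena       3  182      web   364
6   Lena       7  453  android   906
7   Lena       2  423      ios   846
8   Dana      13  327      web   654
9    Ben       1   46      web    92
10  Lena       0   81      mac   162
11  Lena      13  203      mac   406
take 2 rows with smallest n:
  user  errors   n device  n_x2
9  Ben       1  46    web    92
3  Ben      13  67    win   134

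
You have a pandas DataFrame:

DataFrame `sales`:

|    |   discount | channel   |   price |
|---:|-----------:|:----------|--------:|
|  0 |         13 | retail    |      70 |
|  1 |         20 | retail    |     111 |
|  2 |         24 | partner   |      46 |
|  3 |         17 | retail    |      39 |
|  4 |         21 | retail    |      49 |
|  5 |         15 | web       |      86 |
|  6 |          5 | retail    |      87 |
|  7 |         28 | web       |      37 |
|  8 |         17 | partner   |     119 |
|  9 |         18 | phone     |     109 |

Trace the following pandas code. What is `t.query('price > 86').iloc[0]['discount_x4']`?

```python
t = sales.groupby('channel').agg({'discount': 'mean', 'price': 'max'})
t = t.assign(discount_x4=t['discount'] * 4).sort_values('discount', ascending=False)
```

82.0

group by channel: mean(discount), max(price):
         discount  price
channel                 
partner      20.5    119
phone        18.0    109
retail       15.2    111
web          21.5     86
add column discount_x4 = t['discount'] * 4:
         discount  price  discount_x4
channel                              
partner      20.5    119         82.0
phone        18.0    109         72.0
retail       15.2    111         60.8
web          21.5     86         86.0
sort by discount descending:
         discount  price  discount_x4
channel                              
web          21.5     86         86.0
partner      20.5    119         82.0
phone        18.0    109         72.0
retail       15.2    111         60.8
filter rows where price > 86:
         discount  price  discount_x4
channel                              
partner      20.5    119         82.0
phone        18.0    109         72.0
retail       15.2    111         60.8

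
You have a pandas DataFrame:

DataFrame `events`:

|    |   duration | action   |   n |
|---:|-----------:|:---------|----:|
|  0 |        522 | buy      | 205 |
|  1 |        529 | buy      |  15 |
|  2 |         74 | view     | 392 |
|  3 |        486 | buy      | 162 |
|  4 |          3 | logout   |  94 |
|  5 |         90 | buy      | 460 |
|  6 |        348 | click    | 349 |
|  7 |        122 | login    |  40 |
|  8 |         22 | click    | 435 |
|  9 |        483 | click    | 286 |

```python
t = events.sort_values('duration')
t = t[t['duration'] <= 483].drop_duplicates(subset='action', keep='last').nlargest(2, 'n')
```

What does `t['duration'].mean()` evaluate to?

sort by duration:
   duration  action    n
4         3  logout   94
8        22   click  435
2        74    view  392
5        90     buy  460
7       122   login   40
6       348   click  349
9       483   click  286
3       486     buy  162
0       522     buy  205
1       529     buy   15
filter rows where duration <= 483:
   duration  action    n
4         3  logout   94
8        22   click  435
2        74    view  392
5        90     buy  460
7       122   login   40
6       348   click  349
9       483   click  286
drop duplicate action (keep=last):
   duration  action    n
4         3  logout   94
2        74    view  392
5        90     buy  460
7       122   login   40
9       483   click  286
take 2 rows with largest n:
   duration action    n
5        90    buy  460
2        74   view  392
mean of column 'duration' → 82.0

82.0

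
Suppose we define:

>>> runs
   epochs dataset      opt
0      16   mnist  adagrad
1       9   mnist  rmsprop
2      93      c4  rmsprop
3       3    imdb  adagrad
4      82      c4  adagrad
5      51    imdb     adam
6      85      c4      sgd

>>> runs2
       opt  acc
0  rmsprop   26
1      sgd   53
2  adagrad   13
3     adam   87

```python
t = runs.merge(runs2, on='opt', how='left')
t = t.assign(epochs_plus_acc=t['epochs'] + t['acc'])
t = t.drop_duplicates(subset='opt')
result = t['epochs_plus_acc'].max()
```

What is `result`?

138

merge on 'opt' (how='left') → 7 rows:
   epochs dataset      opt  acc
0      16   mnist  adagrad   13
1       9   mnist  rmsprop   26
2      93      c4  rmsprop   26
3       3    imdb  adagrad   13
4      82      c4  adagrad   13
5      51    imdb     adam   87
6      85      c4      sgd   53
add column epochs_plus_acc = t['epochs'] + t['acc']:
   epochs dataset      opt  acc  epochs_plus_acc
0      16   mnist  adagrad   13               29
1       9   mnist  rmsprop   26               35
2      93      c4  rmsprop   26              119
3       3    imdb  adagrad   13               16
4      82      c4  adagrad   13               95
5      51    imdb     adam   87              138
6      85      c4      sgd   53              138
drop duplicate opt (keep=first):
   epochs dataset      opt  acc  epochs_plus_acc
0      16   mnist  adagrad   13               29
1       9   mnist  rmsprop   26               35
5      51    imdb     adam   87              138
6      85      c4      sgd   53              138
Then the max of column 'epochs_plus_acc': 138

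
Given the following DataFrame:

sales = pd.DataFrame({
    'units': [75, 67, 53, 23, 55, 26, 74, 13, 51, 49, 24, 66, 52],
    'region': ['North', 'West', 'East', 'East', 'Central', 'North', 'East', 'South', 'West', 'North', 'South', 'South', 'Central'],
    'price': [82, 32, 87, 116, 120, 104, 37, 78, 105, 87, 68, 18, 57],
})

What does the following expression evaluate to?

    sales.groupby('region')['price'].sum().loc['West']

137

group by region, sum of price:
region
Central    177
East       240
North      273
South      164
West       137
Name: price, dtype: int64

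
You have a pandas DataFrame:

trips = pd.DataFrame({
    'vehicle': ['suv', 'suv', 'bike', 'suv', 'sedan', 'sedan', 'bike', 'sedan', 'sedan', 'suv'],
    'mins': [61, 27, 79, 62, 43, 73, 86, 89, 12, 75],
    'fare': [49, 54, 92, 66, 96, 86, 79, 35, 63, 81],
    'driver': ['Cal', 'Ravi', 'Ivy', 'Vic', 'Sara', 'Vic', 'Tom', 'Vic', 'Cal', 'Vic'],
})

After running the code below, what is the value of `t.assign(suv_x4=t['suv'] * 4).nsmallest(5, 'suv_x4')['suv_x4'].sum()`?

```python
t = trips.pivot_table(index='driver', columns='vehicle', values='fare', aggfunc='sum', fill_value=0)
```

412

pivot: rows=driver, cols=vehicle, sum(fare):
vehicle  bike  sedan  suv
driver                   
Cal         0     63   49
Ivy        92      0    0
Ravi        0      0   54
Sara        0     96    0
Tom        79      0    0
Vic         0    121  147
add column suv_x4 = t['suv'] * 4:
vehicle  bike  sedan  suv  suv_x4
driver                           
Cal         0     63   49     196
Ivy        92      0    0       0
Ravi        0      0   54     216
Sara        0     96    0       0
Tom        79      0    0       0
Vic         0    121  147     588
take 5 rows with smallest suv_x4:
vehicle  bike  sedan  suv  suv_x4
driver                           
Ivy        92      0    0       0
Sara        0     96    0       0
Tom        79      0    0       0
Cal         0     63   49     196
Ravi        0      0   54     216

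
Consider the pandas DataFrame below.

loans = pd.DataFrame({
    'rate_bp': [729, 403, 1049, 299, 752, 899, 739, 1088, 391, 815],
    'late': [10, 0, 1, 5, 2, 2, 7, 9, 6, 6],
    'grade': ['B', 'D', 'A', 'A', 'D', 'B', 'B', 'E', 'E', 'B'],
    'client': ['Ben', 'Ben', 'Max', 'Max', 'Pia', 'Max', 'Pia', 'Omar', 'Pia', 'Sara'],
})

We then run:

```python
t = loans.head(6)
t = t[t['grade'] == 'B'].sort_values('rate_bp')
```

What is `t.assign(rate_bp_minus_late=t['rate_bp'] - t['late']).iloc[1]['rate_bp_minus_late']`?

897

take first 6 rows:
   rate_bp  late grade client
0      729    10     B    Ben
1      403     0     D    Ben
2     1049     1     A    Max
3      299     5     A    Max
4      752     2     D    Pia
5      899     2     B    Max
filter rows where grade == 'B':
   rate_bp  late grade client
0      729    10     B    Ben
5      899     2     B    Max
sort by rate_bp:
   rate_bp  late grade client
0      729    10     B    Ben
5      899     2     B    Max
add column rate_bp_minus_late = t['rate_bp'] - t['late']:
   rate_bp  late grade client  rate_bp_minus_late
0      729    10     B    Ben                 719
5      899     2     B    Max                 897
Reading off the value at position 1, column 'rate_bp_minus_late', we get 897.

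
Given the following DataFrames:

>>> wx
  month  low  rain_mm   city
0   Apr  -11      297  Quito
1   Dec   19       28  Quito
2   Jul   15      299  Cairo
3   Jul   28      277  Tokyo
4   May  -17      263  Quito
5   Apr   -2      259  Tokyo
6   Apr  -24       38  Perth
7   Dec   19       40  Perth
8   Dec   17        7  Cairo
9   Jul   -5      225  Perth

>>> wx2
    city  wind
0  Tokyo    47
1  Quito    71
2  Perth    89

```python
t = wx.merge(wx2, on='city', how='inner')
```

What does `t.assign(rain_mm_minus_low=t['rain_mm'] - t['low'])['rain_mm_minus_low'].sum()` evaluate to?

merge on 'city' (how='inner') → 8 rows:
  month  low  rain_mm   city  wind
0   Apr  -11      297  Quito    71
1   Dec   19       28  Quito    71
2   Jul   28      277  Tokyo    47
3   May  -17      263  Quito    71
4   Apr   -2      259  Tokyo    47
5   Apr  -24       38  Perth    89
6   Dec   19       40  Perth    89
7   Jul   -5      225  Perth    89
add column rain_mm_minus_low = t['rain_mm'] - t['low']:
  month  low  rain_mm   city  wind  rain_mm_minus_low
0   Apr  -11      297  Quito    71                308
1   Dec   19       28  Quito    71                  9
2   Jul   28      277  Tokyo    47                249
3   May  -17      263  Quito    71                280
4   Apr   -2      259  Tokyo    47                261
5   Apr  -24       38  Perth    89                 62
6   Dec   19       40  Perth    89                 21
7   Jul   -5      225  Perth    89                230

1420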